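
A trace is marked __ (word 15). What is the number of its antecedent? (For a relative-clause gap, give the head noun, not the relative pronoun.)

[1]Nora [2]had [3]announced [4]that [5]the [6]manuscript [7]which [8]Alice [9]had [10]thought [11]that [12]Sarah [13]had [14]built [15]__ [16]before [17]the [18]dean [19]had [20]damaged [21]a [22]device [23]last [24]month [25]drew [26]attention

The gap at 15 is the object of "built", inside a relative clause.
The relative pronoun is "which" (word 7); it is bound by the head noun immediately before it.
Its filler is the head noun "manuscript", at word 6.

6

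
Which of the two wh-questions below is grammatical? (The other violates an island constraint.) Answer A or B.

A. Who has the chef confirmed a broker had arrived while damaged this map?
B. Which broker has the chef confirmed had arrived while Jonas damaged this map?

B

In A, the wh-phrase is extracted from inside an adjunct island (introduced by "while"), which blocks movement.
In B, the extraction path crosses only that-complement boundaries, which are transparent.
So B is grammatical.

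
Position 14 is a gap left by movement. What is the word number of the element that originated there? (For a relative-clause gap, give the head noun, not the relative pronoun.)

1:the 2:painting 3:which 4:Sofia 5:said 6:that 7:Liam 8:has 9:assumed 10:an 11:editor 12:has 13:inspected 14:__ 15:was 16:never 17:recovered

The gap at 14 is the object of "inspected", inside a relative clause.
The relative pronoun is "which" (word 3); it is bound by the head noun immediately before it.
Its filler is the head noun "painting", at word 2.

2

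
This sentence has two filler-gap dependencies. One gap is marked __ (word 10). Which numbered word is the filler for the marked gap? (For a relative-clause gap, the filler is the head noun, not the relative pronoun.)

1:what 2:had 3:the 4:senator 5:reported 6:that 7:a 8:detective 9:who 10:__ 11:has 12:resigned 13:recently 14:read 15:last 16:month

The marked gap is inside the relative clause, the subject of "resigned".
Its filler is the head noun "detective" (via "who"), at word 8.
(The other dependency links word 1 to a gap after word 14.)

8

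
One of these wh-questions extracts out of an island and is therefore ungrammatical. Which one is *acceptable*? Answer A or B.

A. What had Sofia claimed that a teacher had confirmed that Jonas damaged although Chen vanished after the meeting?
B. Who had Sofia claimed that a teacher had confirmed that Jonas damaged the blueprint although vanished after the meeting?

In B, the wh-phrase is extracted from inside an adjunct island (introduced by "although"), which blocks movement.
In A, the extraction path crosses only that-complement boundaries, which are transparent.
So A is grammatical.

A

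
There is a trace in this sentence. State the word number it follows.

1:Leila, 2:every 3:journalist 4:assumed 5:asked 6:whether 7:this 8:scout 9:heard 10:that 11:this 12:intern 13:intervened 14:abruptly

4

The displaced element is "Leila" (word 1).
It is linked across 1 clause boundary (Ø).
It functions as the subject of "asked", so the gap sits immediately after word 4 ("assumed").
Base order: Every journalist assumed Leila asked whether this scout heard that this intern intervened abruptly.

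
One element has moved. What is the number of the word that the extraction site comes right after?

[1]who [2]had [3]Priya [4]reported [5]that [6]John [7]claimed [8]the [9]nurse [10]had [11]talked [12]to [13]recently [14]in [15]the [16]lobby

The displaced element is "who" (word 1).
It is linked across 2 clause boundaries (that → Ø).
It functions as the object of the preposition "to" of "talked", so the gap sits immediately after word 12 ("to").
Base order: Priya had reported that John claimed the nurse had talked to who recently in the lobby.

12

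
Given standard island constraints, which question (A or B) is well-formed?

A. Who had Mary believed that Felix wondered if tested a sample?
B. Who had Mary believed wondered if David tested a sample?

In A, the wh-phrase is extracted from inside a wh-island (introduced by "if"), which blocks movement.
In B, the extraction path crosses only that-complement boundaries, which are transparent.
So B is grammatical.

B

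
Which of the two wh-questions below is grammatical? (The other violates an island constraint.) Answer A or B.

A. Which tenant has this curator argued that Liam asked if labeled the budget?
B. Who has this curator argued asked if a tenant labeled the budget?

B

In A, the wh-phrase is extracted from inside a wh-island (introduced by "if"), which blocks movement.
In B, the extraction path crosses only that-complement boundaries, which are transparent.
So B is grammatical.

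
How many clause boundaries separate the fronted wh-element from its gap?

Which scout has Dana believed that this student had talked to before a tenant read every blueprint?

"which scout" is extracted from the PP object of "talked".
Boundaries crossed, outermost first: [that] — 1 in total.

1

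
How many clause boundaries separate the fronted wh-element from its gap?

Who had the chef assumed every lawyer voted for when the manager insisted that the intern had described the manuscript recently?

1

"who" is extracted from the PP object of "voted".
Boundaries crossed, outermost first: [Ø] — 1 in total.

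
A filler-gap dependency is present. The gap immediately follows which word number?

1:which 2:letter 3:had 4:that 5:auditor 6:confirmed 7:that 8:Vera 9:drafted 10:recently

The displaced element is "which letter" (word 2).
It is linked across 1 clause boundary (that).
It functions as the direct object of "drafted", so the gap sits immediately after word 9 ("drafted").
Base order: That auditor had confirmed that Vera drafted which letter recently.

9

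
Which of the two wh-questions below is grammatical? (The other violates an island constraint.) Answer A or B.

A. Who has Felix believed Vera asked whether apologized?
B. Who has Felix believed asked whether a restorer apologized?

In A, the wh-phrase is extracted from inside a wh-island (introduced by "whether"), which blocks movement.
In B, the extraction path crosses only that-complement boundaries, which are transparent.
So B is grammatical.

B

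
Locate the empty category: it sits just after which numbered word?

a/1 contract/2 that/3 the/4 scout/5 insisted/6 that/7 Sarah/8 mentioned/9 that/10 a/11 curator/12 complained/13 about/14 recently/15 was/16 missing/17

14

The displaced element is "a contract" (word 2).
It is linked across 2 clause boundaries (that → that).
It functions as the object of the preposition "about" of "complained", so the gap sits immediately after word 14 ("about").
Base order: The scout insisted that Sarah mentioned that a curator complained about a contract recently.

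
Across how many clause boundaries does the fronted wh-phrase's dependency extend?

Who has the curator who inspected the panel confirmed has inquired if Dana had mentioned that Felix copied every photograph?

1

"who" is extracted from the subject of "inquired".
Boundaries crossed, outermost first: [Ø] — 1 in total.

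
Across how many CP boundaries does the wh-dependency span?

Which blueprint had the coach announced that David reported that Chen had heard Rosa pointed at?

"which blueprint" is extracted from the PP object of "pointed".
Boundaries crossed, outermost first: [that], [that], [Ø] — 3 in total.

3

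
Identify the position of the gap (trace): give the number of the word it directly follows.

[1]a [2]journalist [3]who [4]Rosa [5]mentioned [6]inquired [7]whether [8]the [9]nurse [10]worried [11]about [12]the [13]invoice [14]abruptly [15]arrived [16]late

The displaced element is "a journalist" (word 2).
It is linked across 1 clause boundary (Ø).
It functions as the subject of "inquired", so the gap sits immediately after word 5 ("mentioned").
Base order: Rosa mentioned a journalist inquired whether the nurse worried about the invoice abruptly.

5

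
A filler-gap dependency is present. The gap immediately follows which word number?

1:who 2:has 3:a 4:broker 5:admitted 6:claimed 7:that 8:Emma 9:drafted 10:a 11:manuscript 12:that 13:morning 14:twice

The displaced element is "who" (word 1).
It is linked across 1 clause boundary (Ø).
It functions as the subject of "claimed", so the gap sits immediately after word 5 ("admitted").
Base order: A broker has admitted that who claimed that Emma drafted a manuscript that morning twice.

5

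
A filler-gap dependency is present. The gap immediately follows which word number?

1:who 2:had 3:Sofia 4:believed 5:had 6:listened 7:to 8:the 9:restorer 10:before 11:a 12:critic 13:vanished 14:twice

The displaced element is "who" (word 1).
It is linked across 1 clause boundary (Ø).
It functions as the subject of "listened", so the gap sits immediately after word 4 ("believed").
Base order: Sofia had believed that who had listened to the restorer before a critic vanished twice.

4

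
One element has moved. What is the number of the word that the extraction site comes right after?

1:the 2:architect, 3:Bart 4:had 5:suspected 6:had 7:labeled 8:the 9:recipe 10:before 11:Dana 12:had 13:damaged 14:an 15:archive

The displaced element is "the architect" (word 2).
It is linked across 1 clause boundary (Ø).
It functions as the subject of "labeled", so the gap sits immediately after word 5 ("suspected").
Base order: Bart had suspected that the architect had labeled the recipe before Dana had damaged an archive.

5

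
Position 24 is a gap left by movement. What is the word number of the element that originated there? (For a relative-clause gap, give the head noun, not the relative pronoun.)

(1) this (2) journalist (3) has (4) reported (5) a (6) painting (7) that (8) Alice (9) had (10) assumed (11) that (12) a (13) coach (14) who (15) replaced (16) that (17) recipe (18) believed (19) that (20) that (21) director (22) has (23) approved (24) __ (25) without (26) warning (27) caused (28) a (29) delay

The gap at 24 is the object of "approved", inside a relative clause.
The relative pronoun is "that" (word 7); it is bound by the head noun immediately before it.
Its filler is the head noun "painting", at word 6.

6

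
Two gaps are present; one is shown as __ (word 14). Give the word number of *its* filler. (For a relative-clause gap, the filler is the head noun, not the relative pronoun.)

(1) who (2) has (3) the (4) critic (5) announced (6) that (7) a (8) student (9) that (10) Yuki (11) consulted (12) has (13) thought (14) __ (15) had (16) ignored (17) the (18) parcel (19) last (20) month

The marked gap is the subject of "ignored".
Its filler is the fronted wh-phrase "who", at word 1.
(The other dependency links word 8 to a gap after word 11.)

1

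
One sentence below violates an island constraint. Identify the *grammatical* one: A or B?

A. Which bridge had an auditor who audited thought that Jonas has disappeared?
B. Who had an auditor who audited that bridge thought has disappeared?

In A, the wh-phrase is extracted from inside a complex-NP island (relative clause) (introduced by "who"), which blocks movement.
In B, the extraction path crosses only that-complement boundaries, which are transparent.
So B is grammatical.

B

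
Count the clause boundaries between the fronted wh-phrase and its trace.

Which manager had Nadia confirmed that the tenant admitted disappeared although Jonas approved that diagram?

2

"which manager" is extracted from the subject of "disappeared".
Boundaries crossed, outermost first: [that], [Ø] — 2 in total.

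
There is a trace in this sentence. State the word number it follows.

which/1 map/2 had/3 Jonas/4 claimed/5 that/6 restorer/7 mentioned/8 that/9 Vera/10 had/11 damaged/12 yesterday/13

12

The displaced element is "which map" (word 2).
It is linked across 2 clause boundaries (Ø → that).
It functions as the direct object of "damaged", so the gap sits immediately after word 12 ("damaged").
Base order: Jonas had claimed that restorer mentioned that Vera had damaged which map yesterday.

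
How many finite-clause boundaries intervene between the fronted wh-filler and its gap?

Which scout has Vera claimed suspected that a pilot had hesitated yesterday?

1

"which scout" is extracted from the subject of "suspected".
Boundaries crossed, outermost first: [Ø] — 1 in total.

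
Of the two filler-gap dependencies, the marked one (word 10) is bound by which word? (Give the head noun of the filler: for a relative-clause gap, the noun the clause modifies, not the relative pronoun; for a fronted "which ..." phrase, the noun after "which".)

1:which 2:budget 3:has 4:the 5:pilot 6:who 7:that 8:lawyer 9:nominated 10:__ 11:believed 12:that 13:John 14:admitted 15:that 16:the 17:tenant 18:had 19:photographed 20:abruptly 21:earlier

The marked gap is inside the relative clause, the direct object of "nominated".
Its filler is the head noun "pilot" (via "who"), at word 5.
(The other dependency links word 2 to a gap after word 19.)

5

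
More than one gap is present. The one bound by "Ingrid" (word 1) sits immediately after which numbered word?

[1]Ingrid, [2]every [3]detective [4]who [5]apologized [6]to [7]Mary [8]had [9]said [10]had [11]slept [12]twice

9

The displaced element is "Ingrid" (word 1).
It is linked across 1 clause boundary (Ø).
It functions as the subject of "slept", so the gap sits immediately after word 9 ("said").
Base order: Every detective who apologized to Mary had said that Ingrid had slept twice.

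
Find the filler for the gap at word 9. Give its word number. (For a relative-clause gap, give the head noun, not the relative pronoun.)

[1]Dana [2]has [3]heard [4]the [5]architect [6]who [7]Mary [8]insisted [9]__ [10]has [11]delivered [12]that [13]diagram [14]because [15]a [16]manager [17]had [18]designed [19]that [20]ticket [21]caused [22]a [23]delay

The gap at 9 is the subject of "delivered", inside a relative clause.
The relative pronoun is "who" (word 6); it is bound by the head noun immediately before it.
Its filler is the head noun "architect", at word 5.

5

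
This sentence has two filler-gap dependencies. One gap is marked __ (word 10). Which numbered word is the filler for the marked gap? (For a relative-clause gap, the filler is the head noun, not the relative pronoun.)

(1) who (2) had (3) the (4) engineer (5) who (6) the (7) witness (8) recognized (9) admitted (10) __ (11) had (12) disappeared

1

The marked gap is the subject of "disappeared".
Its filler is the fronted wh-phrase "who", at word 1.
(The other dependency links word 4 to a gap after word 8.)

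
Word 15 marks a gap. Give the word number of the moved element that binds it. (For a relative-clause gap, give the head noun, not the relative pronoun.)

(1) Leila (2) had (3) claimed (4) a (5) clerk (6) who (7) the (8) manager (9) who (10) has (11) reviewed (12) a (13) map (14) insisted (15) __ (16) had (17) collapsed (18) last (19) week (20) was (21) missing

The gap at 15 is the subject of "collapsed", inside a relative clause.
The relative pronoun is "who" (word 6); it is bound by the head noun immediately before it.
Its filler is the head noun "clerk", at word 5.

5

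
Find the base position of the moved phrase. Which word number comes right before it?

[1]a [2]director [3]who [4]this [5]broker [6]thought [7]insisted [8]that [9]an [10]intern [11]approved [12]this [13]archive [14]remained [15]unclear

6

The displaced element is "a director" (word 2).
It is linked across 1 clause boundary (Ø).
It functions as the subject of "insisted", so the gap sits immediately after word 6 ("thought").
Base order: This broker thought a director insisted that an intern approved this archive.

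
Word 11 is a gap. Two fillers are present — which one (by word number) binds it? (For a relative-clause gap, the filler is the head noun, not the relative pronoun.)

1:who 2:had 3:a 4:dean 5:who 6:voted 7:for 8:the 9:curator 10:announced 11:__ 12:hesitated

The marked gap is the subject of "hesitated".
Its filler is the fronted wh-phrase "who", at word 1.
(The other dependency links word 4 to a gap after word 5.)

1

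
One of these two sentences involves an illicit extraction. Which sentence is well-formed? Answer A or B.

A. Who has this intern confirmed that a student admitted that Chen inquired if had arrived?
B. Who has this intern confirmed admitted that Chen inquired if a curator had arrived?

B

In A, the wh-phrase is extracted from inside a wh-island (introduced by "if"), which blocks movement.
In B, the extraction path crosses only that-complement boundaries, which are transparent.
So B is grammatical.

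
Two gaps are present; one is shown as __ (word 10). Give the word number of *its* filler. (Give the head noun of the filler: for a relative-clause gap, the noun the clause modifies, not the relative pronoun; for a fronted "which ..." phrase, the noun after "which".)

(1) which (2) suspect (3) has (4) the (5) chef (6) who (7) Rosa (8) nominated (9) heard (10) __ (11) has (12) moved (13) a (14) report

2

The marked gap is the subject of "moved".
Its filler is the fronted wh-phrase "which suspect", at word 2.
(The other dependency links word 5 to a gap after word 8.)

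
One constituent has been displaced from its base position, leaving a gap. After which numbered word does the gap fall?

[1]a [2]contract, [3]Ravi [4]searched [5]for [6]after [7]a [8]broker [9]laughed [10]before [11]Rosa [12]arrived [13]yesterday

5

The displaced element is "a contract" (word 2).
It functions as the object of the preposition "for" of "searched", so the gap sits immediately after word 5 ("for").
Base order: Ravi searched for a contract after a broker laughed before Rosa arrived yesterday.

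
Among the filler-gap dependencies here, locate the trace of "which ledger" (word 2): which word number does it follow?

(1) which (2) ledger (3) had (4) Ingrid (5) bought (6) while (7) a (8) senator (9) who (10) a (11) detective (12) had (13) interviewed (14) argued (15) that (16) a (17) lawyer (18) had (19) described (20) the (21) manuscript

5

The displaced element is "which ledger" (word 2).
It functions as the direct object of "bought", so the gap sits immediately after word 5 ("bought").
Base order: Ingrid had bought which ledger while a senator who a detective had interviewed argued that a lawyer had described the manuscript.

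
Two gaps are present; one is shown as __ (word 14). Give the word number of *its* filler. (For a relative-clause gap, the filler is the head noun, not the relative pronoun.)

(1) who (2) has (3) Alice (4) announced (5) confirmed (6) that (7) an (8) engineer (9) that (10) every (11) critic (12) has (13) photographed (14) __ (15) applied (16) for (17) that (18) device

The marked gap is inside the relative clause, the direct object of "photographed".
Its filler is the head noun "engineer" (via "that"), at word 8.
(The other dependency links word 1 to a gap after word 4.)

8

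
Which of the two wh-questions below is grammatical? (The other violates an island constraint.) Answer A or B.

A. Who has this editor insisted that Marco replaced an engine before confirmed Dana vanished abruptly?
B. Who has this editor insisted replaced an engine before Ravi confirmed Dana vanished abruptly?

B

In A, the wh-phrase is extracted from inside an adjunct island (introduced by "before"), which blocks movement.
In B, the extraction path crosses only that-complement boundaries, which are transparent.
So B is grammatical.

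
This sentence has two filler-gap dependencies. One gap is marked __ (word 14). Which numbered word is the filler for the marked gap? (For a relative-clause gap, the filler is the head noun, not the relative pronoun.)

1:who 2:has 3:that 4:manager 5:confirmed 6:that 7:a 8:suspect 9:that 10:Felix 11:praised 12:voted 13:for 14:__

The marked gap is the object of the preposition "for" of "voted".
Its filler is the fronted wh-phrase "who", at word 1.
(The other dependency links word 8 to a gap after word 11.)

1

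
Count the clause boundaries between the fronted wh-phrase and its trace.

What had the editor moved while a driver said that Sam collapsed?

0

"what" originates inside the matrix clause — no clause boundary is crossed.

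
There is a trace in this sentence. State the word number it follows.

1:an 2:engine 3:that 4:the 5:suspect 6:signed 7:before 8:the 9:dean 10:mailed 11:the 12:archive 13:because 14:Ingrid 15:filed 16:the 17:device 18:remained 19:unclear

6

The displaced element is "an engine" (word 2).
It functions as the direct object of "signed", so the gap sits immediately after word 6 ("signed").
Base order: The suspect signed an engine before the dean mailed the archive because Ingrid filed the device.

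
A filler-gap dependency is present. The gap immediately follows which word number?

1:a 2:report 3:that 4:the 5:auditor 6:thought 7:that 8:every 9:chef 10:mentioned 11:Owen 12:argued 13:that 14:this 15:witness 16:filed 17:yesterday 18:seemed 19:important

The displaced element is "a report" (word 2).
It is linked across 3 clause boundaries (that → Ø → that).
It functions as the direct object of "filed", so the gap sits immediately after word 16 ("filed").
Base order: The auditor thought that every chef mentioned Owen argued that this witness filed a report yesterday.

16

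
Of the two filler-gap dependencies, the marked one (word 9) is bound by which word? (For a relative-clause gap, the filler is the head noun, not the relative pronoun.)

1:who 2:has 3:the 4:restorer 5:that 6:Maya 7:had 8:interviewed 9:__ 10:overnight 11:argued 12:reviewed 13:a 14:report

4

The marked gap is inside the relative clause, the direct object of "interviewed".
Its filler is the head noun "restorer" (via "that"), at word 4.
(The other dependency links word 1 to a gap after word 11.)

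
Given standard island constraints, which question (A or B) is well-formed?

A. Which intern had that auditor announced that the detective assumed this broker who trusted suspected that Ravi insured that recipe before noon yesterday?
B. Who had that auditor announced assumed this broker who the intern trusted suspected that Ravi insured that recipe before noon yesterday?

B

In A, the wh-phrase is extracted from inside a complex-NP island (relative clause) (introduced by "who"), which blocks movement.
In B, the extraction path crosses only that-complement boundaries, which are transparent.
So B is grammatical.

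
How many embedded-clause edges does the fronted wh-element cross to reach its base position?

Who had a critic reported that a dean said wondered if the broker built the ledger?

2

"who" is extracted from the subject of "wondered".
Boundaries crossed, outermost first: [that], [Ø] — 2 in total.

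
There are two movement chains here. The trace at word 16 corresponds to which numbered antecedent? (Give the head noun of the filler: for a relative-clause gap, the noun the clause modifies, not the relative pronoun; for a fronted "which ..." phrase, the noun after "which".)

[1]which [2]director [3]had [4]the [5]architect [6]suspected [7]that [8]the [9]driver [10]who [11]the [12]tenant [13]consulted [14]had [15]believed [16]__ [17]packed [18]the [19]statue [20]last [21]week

2

The marked gap is the subject of "packed".
Its filler is the fronted wh-phrase "which director", at word 2.
(The other dependency links word 9 to a gap after word 13.)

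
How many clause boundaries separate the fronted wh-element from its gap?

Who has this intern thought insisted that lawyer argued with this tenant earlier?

1

"who" is extracted from the subject of "insisted".
Boundaries crossed, outermost first: [Ø] — 1 in total.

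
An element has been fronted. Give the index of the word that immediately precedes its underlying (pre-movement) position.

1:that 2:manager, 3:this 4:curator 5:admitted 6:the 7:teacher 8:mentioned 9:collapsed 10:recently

The displaced element is "that manager" (word 2).
It is linked across 2 clause boundaries (Ø → Ø).
It functions as the subject of "collapsed", so the gap sits immediately after word 8 ("mentioned").
Base order: This curator admitted the teacher mentioned that manager collapsed recently.

8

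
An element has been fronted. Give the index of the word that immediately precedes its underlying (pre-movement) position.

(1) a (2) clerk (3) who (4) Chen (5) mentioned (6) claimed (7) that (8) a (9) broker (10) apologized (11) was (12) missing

5

The displaced element is "a clerk" (word 2).
It is linked across 1 clause boundary (Ø).
It functions as the subject of "claimed", so the gap sits immediately after word 5 ("mentioned").
Base order: Chen mentioned a clerk claimed that a broker apologized.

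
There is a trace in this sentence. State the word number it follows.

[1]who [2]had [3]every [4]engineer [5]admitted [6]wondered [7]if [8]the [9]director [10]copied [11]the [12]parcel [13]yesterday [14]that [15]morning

The displaced element is "who" (word 1).
It is linked across 1 clause boundary (Ø).
It functions as the subject of "wondered", so the gap sits immediately after word 5 ("admitted").
Base order: Every engineer had admitted that who wondered if the director copied the parcel yesterday that morning.

5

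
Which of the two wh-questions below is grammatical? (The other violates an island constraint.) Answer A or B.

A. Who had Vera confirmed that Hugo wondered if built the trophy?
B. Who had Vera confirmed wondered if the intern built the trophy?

B

In A, the wh-phrase is extracted from inside a wh-island (introduced by "if"), which blocks movement.
In B, the extraction path crosses only that-complement boundaries, which are transparent.
So B is grammatical.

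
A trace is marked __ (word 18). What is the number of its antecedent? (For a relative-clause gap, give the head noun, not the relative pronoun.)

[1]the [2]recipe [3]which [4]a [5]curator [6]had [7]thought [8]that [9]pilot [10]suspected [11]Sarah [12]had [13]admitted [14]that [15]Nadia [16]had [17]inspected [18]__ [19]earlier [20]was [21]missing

The gap at 18 is the object of "inspected", inside a relative clause.
The relative pronoun is "which" (word 3); it is bound by the head noun immediately before it.
Its filler is the head noun "recipe", at word 2.

2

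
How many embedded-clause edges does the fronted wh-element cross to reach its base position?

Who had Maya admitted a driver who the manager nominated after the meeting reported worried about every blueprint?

"who" is extracted from the subject of "worried".
Boundaries crossed, outermost first: [Ø], [Ø] — 2 in total.

2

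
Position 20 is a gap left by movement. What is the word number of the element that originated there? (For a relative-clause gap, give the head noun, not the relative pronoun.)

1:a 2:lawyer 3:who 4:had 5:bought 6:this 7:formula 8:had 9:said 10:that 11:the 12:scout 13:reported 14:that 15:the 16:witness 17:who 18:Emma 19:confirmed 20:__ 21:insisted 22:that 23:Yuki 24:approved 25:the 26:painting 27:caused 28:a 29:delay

The gap at 20 is the subject of "insisted", inside a relative clause.
The relative pronoun is "who" (word 17); it is bound by the head noun immediately before it.
Its filler is the head noun "witness", at word 16.

16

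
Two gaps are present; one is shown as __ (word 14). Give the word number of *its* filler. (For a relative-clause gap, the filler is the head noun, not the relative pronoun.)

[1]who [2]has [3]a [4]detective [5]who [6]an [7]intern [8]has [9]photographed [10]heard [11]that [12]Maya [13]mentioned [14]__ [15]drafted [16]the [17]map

1

The marked gap is the subject of "drafted".
Its filler is the fronted wh-phrase "who", at word 1.
(The other dependency links word 4 to a gap after word 9.)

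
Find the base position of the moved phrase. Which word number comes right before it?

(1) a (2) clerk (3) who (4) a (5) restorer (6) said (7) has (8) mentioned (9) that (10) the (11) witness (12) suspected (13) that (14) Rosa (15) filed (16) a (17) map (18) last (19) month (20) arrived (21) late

6

The displaced element is "a clerk" (word 2).
It is linked across 1 clause boundary (Ø).
It functions as the subject of "mentioned", so the gap sits immediately after word 6 ("said").
Base order: A restorer said a clerk has mentioned that the witness suspected that Rosa filed a map last month.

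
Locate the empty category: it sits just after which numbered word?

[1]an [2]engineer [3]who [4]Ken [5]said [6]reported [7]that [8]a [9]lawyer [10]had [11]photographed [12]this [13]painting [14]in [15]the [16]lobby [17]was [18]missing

The displaced element is "an engineer" (word 2).
It is linked across 1 clause boundary (Ø).
It functions as the subject of "reported", so the gap sits immediately after word 5 ("said").
Base order: Ken said that an engineer reported that a lawyer had photographed this painting in the lobby.

5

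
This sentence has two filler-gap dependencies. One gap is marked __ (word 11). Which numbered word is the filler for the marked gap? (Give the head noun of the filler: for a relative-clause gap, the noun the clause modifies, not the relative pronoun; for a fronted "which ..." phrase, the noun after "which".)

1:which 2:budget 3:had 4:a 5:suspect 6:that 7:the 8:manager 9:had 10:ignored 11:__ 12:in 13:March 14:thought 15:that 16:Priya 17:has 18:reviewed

The marked gap is inside the relative clause, the direct object of "ignored".
Its filler is the head noun "suspect" (via "that"), at word 5.
(The other dependency links word 2 to a gap after word 18.)

5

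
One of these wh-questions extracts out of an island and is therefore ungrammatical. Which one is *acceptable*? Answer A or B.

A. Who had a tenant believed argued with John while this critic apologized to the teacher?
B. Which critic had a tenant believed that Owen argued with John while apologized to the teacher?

In B, the wh-phrase is extracted from inside an adjunct island (introduced by "while"), which blocks movement.
In A, the extraction path crosses only that-complement boundaries, which are transparent.
So A is grammatical.

A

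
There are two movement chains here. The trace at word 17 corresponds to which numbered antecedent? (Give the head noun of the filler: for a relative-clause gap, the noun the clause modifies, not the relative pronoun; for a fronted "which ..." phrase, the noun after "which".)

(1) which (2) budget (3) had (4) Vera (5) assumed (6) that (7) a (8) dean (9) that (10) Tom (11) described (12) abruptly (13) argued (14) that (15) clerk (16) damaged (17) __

2

The marked gap is the direct object of "damaged".
Its filler is the fronted wh-phrase "which budget", at word 2.
(The other dependency links word 8 to a gap after word 11.)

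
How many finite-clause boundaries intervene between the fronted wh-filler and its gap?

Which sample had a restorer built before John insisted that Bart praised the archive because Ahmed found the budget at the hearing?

"which sample" originates inside the matrix clause — no clause boundary is crossed.

0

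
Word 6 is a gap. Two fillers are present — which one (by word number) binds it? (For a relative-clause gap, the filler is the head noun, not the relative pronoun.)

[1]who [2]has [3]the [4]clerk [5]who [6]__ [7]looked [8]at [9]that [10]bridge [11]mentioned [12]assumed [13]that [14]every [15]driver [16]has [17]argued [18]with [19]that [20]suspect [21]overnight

The marked gap is inside the relative clause, the subject of "looked".
Its filler is the head noun "clerk" (via "who"), at word 4.
(The other dependency links word 1 to a gap after word 11.)

4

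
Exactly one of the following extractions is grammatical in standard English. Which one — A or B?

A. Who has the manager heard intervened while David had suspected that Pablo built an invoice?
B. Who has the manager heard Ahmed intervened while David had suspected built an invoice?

In B, the wh-phrase is extracted from inside an adjunct island (introduced by "while"), which blocks movement.
In A, the extraction path crosses only that-complement boundaries, which are transparent.
So A is grammatical.

A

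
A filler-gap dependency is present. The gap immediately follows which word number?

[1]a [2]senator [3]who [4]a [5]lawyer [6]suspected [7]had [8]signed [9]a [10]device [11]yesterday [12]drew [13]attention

6

The displaced element is "a senator" (word 2).
It is linked across 1 clause boundary (Ø).
It functions as the subject of "signed", so the gap sits immediately after word 6 ("suspected").
Base order: A lawyer suspected a senator had signed a device yesterday.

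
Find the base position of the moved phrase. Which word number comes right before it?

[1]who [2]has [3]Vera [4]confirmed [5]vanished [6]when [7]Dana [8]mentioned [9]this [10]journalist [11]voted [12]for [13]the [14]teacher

The displaced element is "who" (word 1).
It is linked across 1 clause boundary (Ø).
It functions as the subject of "vanished", so the gap sits immediately after word 4 ("confirmed").
Base order: Vera has confirmed who vanished when Dana mentioned this journalist voted for the teacher.

4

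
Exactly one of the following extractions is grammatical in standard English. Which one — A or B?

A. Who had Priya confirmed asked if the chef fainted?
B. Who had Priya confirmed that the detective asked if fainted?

In B, the wh-phrase is extracted from inside a wh-island (introduced by "if"), which blocks movement.
In A, the extraction path crosses only that-complement boundaries, which are transparent.
So A is grammatical.

A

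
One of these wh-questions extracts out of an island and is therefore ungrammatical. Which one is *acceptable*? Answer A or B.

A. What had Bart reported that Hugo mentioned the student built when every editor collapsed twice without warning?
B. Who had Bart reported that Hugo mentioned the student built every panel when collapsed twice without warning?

A

In B, the wh-phrase is extracted from inside an adjunct island (introduced by "when"), which blocks movement.
In A, the extraction path crosses only that-complement boundaries, which are transparent.
So A is grammatical.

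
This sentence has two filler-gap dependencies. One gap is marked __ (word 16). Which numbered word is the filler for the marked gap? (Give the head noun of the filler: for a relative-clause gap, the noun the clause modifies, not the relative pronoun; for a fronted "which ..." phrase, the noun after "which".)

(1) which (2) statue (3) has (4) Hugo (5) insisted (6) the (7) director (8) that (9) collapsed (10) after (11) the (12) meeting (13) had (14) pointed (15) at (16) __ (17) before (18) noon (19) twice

2

The marked gap is the object of the preposition "at" of "pointed".
Its filler is the fronted wh-phrase "which statue", at word 2.
(The other dependency links word 7 to a gap after word 8.)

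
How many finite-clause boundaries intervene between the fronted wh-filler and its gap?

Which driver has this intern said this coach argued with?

"which driver" is extracted from the PP object of "argued".
Boundaries crossed, outermost first: [Ø] — 1 in total.

1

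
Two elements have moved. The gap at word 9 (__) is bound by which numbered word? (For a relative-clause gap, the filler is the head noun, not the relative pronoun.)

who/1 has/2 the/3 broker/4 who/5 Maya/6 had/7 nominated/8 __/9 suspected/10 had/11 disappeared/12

The marked gap is inside the relative clause, the direct object of "nominated".
Its filler is the head noun "broker" (via "who"), at word 4.
(The other dependency links word 1 to a gap after word 10.)

4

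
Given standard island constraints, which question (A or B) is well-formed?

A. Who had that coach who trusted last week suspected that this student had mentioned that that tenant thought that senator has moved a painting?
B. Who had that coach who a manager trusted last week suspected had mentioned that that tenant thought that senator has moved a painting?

In A, the wh-phrase is extracted from inside a complex-NP island (relative clause) (introduced by "who"), which blocks movement.
In B, the extraction path crosses only that-complement boundaries, which are transparent.
So B is grammatical.

B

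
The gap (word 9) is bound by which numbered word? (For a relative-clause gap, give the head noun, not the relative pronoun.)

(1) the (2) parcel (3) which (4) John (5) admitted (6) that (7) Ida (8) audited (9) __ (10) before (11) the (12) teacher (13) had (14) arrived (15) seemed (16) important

2

The gap at 9 is the object of "audited", inside a relative clause.
The relative pronoun is "which" (word 3); it is bound by the head noun immediately before it.
Its filler is the head noun "parcel", at word 2.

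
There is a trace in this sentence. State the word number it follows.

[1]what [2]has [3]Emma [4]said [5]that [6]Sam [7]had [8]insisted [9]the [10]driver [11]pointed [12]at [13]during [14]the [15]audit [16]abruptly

The displaced element is "what" (word 1).
It is linked across 2 clause boundaries (that → Ø).
It functions as the object of the preposition "at" of "pointed", so the gap sits immediately after word 12 ("at").
Base order: Emma has said that Sam had insisted the driver pointed at what during the audit abruptly.

12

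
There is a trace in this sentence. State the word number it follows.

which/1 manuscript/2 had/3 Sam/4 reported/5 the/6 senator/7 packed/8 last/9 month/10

The displaced element is "which manuscript" (word 2).
It is linked across 1 clause boundary (Ø).
It functions as the direct object of "packed", so the gap sits immediately after word 8 ("packed").
Base order: Sam had reported the senator packed which manuscript last month.

8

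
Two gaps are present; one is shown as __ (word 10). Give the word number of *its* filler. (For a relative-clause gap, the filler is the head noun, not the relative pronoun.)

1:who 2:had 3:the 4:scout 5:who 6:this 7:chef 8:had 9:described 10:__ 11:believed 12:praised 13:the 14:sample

The marked gap is inside the relative clause, the direct object of "described".
Its filler is the head noun "scout" (via "who"), at word 4.
(The other dependency links word 1 to a gap after word 11.)

4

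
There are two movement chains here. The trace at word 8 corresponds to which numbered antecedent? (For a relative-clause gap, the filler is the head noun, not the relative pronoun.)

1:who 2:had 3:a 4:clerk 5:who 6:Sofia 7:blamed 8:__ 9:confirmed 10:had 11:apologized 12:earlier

The marked gap is inside the relative clause, the direct object of "blamed".
Its filler is the head noun "clerk" (via "who"), at word 4.
(The other dependency links word 1 to a gap after word 9.)

4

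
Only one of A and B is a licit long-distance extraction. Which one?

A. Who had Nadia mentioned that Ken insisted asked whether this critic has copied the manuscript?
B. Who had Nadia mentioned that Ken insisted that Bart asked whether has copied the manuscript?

A

In B, the wh-phrase is extracted from inside a wh-island (introduced by "whether"), which blocks movement.
In A, the extraction path crosses only that-complement boundaries, which are transparent.
So A is grammatical.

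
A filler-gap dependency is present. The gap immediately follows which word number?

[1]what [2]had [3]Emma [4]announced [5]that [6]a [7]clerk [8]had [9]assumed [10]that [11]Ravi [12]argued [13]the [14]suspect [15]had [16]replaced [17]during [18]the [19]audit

The displaced element is "what" (word 1).
It is linked across 3 clause boundaries (that → that → Ø).
It functions as the direct object of "replaced", so the gap sits immediately after word 16 ("replaced").
Base order: Emma had announced that a clerk had assumed that Ravi argued the suspect had replaced what during the audit.

16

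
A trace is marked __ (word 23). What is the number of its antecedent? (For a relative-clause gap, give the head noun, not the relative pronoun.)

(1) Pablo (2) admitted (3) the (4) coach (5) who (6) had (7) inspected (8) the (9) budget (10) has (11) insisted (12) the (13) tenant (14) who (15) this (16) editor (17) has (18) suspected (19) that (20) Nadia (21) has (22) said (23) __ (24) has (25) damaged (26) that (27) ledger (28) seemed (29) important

The gap at 23 is the subject of "damaged", inside a relative clause.
The relative pronoun is "who" (word 14); it is bound by the head noun immediately before it.
Its filler is the head noun "tenant", at word 13.

13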